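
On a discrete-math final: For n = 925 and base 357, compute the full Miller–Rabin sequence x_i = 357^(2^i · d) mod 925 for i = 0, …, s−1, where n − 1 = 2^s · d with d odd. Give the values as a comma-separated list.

193, 249

n − 1 = 924 = 2^2 · 231, so s = 2 and d = 231.
x_0 = 357^231 mod 925 = 193.
x_1 = 193^2 mod 925 = 249.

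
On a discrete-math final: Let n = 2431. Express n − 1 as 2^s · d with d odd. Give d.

1215

Halving: 2430 → 1215; 1215 is odd.
So 2430 = 2^1 · 1215.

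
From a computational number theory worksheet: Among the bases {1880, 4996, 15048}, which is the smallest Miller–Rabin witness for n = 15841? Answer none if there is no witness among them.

4996

n − 1 = 15840 = 2^5 · 495, so s = 5 and d = 495.
Base 1880: x_0 = 1880^495 mod 15841 = 1. x_0 = 1, so 1880 is not a witness.
Base 4996: x_0 = 4996^495 mod 15841 = 13579. x_0 is neither 1 nor 15840, so continue squaring. x_1 = 13579^2 mod 15841 = 1. x_1 = 1 but x_0 ≠ ±1, a nontrivial square root of 1 — 4996 is a witness and 15841 is composite.
Base 15048: x_0 = 15048^495 mod 15841 = 5424. x_0 is neither 1 nor 15840, so continue squaring. x_1 = 5424^2 mod 15841 = 3039. x_2 = 3039^2 mod 15841 = 218. x_3 = 218^2 mod 15841 = 1. x_3 = 1 but x_2 ≠ ±1, a nontrivial square root of 1 — 15048 is a witness and 15841 is composite.
The smallest witness among the given bases is 4996.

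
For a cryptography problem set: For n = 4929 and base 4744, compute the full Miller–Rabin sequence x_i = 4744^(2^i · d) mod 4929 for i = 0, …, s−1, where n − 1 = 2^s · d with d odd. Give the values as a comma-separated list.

n − 1 = 4928 = 2^6 · 77, so s = 6 and d = 77.
x_0 = 4744^77 mod 4929 = 3814.
x_1 = 3814^2 mod 4929 = 1117.
x_2 = 1117^2 mod 4929 = 652.
x_3 = 652^2 mod 4929 = 1210.
x_4 = 1210^2 mod 4929 = 187.
x_5 = 187^2 mod 4929 = 466.

3814, 1117, 652, 1210, 187, 466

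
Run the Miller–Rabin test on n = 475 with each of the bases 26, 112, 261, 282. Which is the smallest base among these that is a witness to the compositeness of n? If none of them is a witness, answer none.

112

n − 1 = 474 = 2^1 · 237, so s = 1 and d = 237.
Base 26: x_0 = 26^237 mod 475 = 1. x_0 = 1, so 26 is not a witness.
Base 112: x_0 = 112^237 mod 475 = 467. x_0 ∉ {1, 474} and s = 1, so 112 is a Miller–Rabin witness and 475 is composite.
Base 261: x_0 = 261^237 mod 475 = 46. x_0 ∉ {1, 474} and s = 1, so 261 is a Miller–Rabin witness and 475 is composite.
Base 282: x_0 = 282^237 mod 475 = 182. x_0 ∉ {1, 474} and s = 1, so 282 is a Miller–Rabin witness and 475 is composite.
The smallest witness among the given bases is 112.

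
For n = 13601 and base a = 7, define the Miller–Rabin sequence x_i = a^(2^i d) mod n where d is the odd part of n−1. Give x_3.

n − 1 = 13600 = 2^5 · 425, so s = 5 and d = 425.
Repeated squaring mod 13601: 7^1 ≡ 7, 7^2 ≡ 49, 7^4 ≡ 2401, 7^8 ≡ 11578, 7^16 ≡ 12229, 7^32 ≡ 5446, 7^64 ≡ 8736, 7^128 ≡ 2485, 7^256 ≡ 371.
425 = 256 + 128 + 32 + 8 + 1, so 7^425 ≡ 371·2485·5446·11578·7 ≡ 3612 (mod 13601).
x_0 = 3612.
x_1 = 3612^2 mod 13601 = 3185.
x_2 = 3185^2 mod 13601 = 11480.
x_3 = 11480^2 mod 13601 = 10311.

10311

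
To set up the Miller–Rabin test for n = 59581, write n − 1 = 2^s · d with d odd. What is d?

14895

Halving: 59580 → 29790 → 14895; 14895 is odd.
So 59580 = 2^2 · 14895.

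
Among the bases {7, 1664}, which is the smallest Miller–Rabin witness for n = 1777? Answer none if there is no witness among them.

none

n − 1 = 1776 = 2^4 · 111, so s = 4 and d = 111.
Base 7: x_0 = 7^111 mod 1777 = 1016. x_0 is neither 1 nor 1776, so continue squaring. x_1 = 1016^2 mod 1777 = 1596. x_2 = 1596^2 mod 1777 = 775. x_3 = 775^2 mod 1777 = 1776. x_3 ≡ −1, so 7 is not a witness.
Base 1664: x_0 = 1664^111 mod 1777 = 1669. x_0 is neither 1 nor 1776, so continue squaring. x_1 = 1669^2 mod 1777 = 1002. x_2 = 1002^2 mod 1777 = 1776. x_2 ≡ −1, so 1664 is not a witness.
No listed base is a witness for 1777.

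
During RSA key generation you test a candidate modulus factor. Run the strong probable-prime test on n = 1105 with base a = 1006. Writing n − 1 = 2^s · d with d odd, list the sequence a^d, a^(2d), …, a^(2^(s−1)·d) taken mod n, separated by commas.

n − 1 = 1104 = 2^4 · 69, so s = 4 and d = 69.
x_0 = 1006^69 mod 1105 = 226.
x_1 = 226^2 mod 1105 = 246.
x_2 = 246^2 mod 1105 = 846.
x_3 = 846^2 mod 1105 = 781.

226, 246, 846, 781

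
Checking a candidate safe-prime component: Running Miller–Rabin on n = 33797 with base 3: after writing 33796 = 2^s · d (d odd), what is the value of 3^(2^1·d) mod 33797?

n − 1 = 33796 = 2^2 · 8449, so s = 2 and d = 8449.
x_0 = 3^8449 mod 33797 = 29521.
x_1 = 29521^2 mod 33797 = 33796.

33796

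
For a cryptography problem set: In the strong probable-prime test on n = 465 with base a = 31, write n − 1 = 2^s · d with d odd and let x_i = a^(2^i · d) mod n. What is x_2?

31

n − 1 = 464 = 2^4 · 29, so s = 4 and d = 29.
x_0 = 31^29 mod 465 = 31.
x_1 = 31^2 mod 465 = 31.
x_2 = 31^2 mod 465 = 31.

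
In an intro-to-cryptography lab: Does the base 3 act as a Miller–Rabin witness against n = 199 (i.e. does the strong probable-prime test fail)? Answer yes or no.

no

n − 1 = 198 = 2^1 · 99, so s = 1 and d = 99.
Repeated squaring mod 199: 3^1 ≡ 3, 3^2 ≡ 9, 3^4 ≡ 81, 3^8 ≡ 193, 3^16 ≡ 36, 3^32 ≡ 102, 3^64 ≡ 56.
99 = 64 + 32 + 2 + 1, so 3^99 ≡ 56·102·9·3 ≡ 198 (mod 199).
x_0 = 3^99 mod 199 = 198.
x_0 = 198 ≡ −1, so 3 is not a witness.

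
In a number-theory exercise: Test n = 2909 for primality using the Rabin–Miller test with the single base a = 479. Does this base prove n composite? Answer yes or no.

n − 1 = 2908 = 2^2 · 727, so s = 2 and d = 727.
x_0 = 479^727 mod 2909 = 2908.
x_0 = 2908 ≡ −1, so 479 is not a witness.

no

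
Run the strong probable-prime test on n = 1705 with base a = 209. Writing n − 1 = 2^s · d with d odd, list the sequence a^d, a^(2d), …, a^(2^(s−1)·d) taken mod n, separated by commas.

n − 1 = 1704 = 2^3 · 213, so s = 3 and d = 213.
x_0 = 209^213 mod 1705 = 759.
x_1 = 759^2 mod 1705 = 1496.
x_2 = 1496^2 mod 1705 = 1056.

759, 1496, 1056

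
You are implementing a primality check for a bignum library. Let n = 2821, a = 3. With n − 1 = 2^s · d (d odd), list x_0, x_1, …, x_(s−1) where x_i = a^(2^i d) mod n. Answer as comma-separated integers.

1301, 1

n − 1 = 2820 = 2^2 · 705, so s = 2 and d = 705.
x_0 = 3^705 mod 2821 = 1301.
x_1 = 1301^2 mod 2821 = 1.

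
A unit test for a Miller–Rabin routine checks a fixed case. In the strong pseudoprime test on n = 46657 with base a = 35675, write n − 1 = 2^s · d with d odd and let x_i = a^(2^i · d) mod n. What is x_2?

17798

n − 1 = 46656 = 2^6 · 729, so s = 6 and d = 729.
x_0 = 35675^729 mod 46657 = 41367.
x_1 = 41367^2 mod 46657 = 36557.
x_2 = 36557^2 mod 46657 = 17798.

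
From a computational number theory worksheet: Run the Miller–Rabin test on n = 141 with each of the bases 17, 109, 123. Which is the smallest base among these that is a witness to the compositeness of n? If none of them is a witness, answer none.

n − 1 = 140 = 2^2 · 35, so s = 2 and d = 35.
Base 17: x_0 = 17^35 mod 141 = 8. x_0 is neither 1 nor 140, so continue squaring. x_1 = 8^2 mod 141 = 64. Reached i = s−1 = 1 without hitting −1: 17 is a Miller–Rabin witness and 141 is composite.
Base 109: x_0 = 109^35 mod 141 = 19. x_0 is neither 1 nor 140, so continue squaring. x_1 = 19^2 mod 141 = 79. Reached i = s−1 = 1 without hitting −1: 109 is a Miller–Rabin witness and 141 is composite.
Base 123: x_0 = 123^35 mod 141 = 120. x_0 is neither 1 nor 140, so continue squaring. x_1 = 120^2 mod 141 = 18. Reached i = s−1 = 1 without hitting −1: 123 is a Miller–Rabin witness and 141 is composite.
The smallest witness among the given bases is 17.

17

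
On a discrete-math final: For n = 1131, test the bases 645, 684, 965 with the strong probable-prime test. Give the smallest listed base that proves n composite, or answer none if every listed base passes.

645

n − 1 = 1130 = 2^1 · 565, so s = 1 and d = 565.
Base 645: x_0 = 645^565 mod 1131 = 567. x_0 ∉ {1, 1130} and s = 1, so 645 is a Miller–Rabin witness and 1131 is composite.
Base 684: x_0 = 684^565 mod 1131 = 684. x_0 ∉ {1, 1130} and s = 1, so 684 is a Miller–Rabin witness and 1131 is composite.
Base 965: x_0 = 965^565 mod 1131 = 926. x_0 ∉ {1, 1130} and s = 1, so 965 is a Miller–Rabin witness and 1131 is composite.
The smallest witness among the given bases is 645.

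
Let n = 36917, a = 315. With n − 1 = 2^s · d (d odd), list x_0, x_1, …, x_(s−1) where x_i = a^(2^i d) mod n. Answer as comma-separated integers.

10347, 1109

n − 1 = 36916 = 2^2 · 9229, so s = 2 and d = 9229.
x_0 = 315^9229 mod 36917 = 10347.
x_1 = 10347^2 mod 36917 = 1109.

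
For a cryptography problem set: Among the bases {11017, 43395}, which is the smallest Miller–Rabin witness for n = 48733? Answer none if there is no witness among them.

n − 1 = 48732 = 2^2 · 12183, so s = 2 and d = 12183.
Base 11017: x_0 = 11017^12183 mod 48733 = 1. x_0 = 1, so 11017 is not a witness.
Base 43395: x_0 = 43395^12183 mod 48733 = 46216. x_0 is neither 1 nor 48732, so continue squaring. x_1 = 46216^2 mod 48733 = 48732. x_1 ≡ −1, so 43395 is not a witness.
No listed base is a witness for 48733.

none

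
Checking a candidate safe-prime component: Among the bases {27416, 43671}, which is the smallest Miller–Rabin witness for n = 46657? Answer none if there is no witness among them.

43671

n − 1 = 46656 = 2^6 · 729, so s = 6 and d = 729.
Base 27416: x_0 = 27416^729 mod 46657 = 46656. x_0 = 46656 ≡ −1, so 27416 is not a witness.
Base 43671: x_0 = 43671^729 mod 46657 = 5290. x_0 is neither 1 nor 46656, so continue squaring. x_1 = 5290^2 mod 46657 = 36557. x_2 = 36557^2 mod 46657 = 17798. x_3 = 17798^2 mod 46657 = 14431. x_4 = 14431^2 mod 46657 = 23570. x_5 = 23570^2 mod 46657 = 1. x_5 = 1 but x_4 ≠ ±1, a nontrivial square root of 1 — 43671 is a witness and 46657 is composite.
The smallest witness among the given bases is 43671.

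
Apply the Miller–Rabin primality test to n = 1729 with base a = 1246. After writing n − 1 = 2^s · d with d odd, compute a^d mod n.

343

n − 1 = 1728 = 2^6 · 27, so s = 6 and d = 27.
Repeated squaring mod 1729: 1246^1 ≡ 1246, 1246^2 ≡ 1603, 1246^4 ≡ 315, 1246^8 ≡ 672, 1246^16 ≡ 315.
27 = 16 + 8 + 2 + 1, so 1246^27 ≡ 315·672·1603·1246 ≡ 343 (mod 1729).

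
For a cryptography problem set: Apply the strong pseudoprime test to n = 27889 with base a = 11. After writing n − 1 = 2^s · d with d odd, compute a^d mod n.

12025

n − 1 = 27888 = 2^4 · 1743, so s = 4 and d = 1743.
11^1743 mod 27889 = 12025.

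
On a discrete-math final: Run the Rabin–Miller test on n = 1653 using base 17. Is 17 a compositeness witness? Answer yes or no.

n − 1 = 1652 = 2^2 · 413, so s = 2 and d = 413.
x_0 = 17^413 mod 1653 = 104.
x_0 is neither 1 nor 1652, so continue squaring.
x_1 = 104^2 mod 1653 = 898.
Reached i = s−1 = 1 without hitting −1: 17 is a Miller–Rabin witness and 1653 is composite.

yes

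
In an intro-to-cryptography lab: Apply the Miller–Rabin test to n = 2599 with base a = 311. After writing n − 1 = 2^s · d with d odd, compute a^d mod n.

n − 1 = 2598 = 2^1 · 1299, so s = 1 and d = 1299.
311^1299 mod 2599 = 403.

403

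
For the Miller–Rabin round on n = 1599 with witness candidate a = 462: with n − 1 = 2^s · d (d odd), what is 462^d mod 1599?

630

n − 1 = 1598 = 2^1 · 799, so s = 1 and d = 799.
462^799 mod 1599 = 630.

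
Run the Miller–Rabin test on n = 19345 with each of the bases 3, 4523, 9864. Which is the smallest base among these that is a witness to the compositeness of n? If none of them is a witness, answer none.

none

n − 1 = 19344 = 2^4 · 1209, so s = 4 and d = 1209.
Base 3: x_0 = 3^1209 mod 19345 = 6178. x_0 is neither 1 nor 19344, so continue squaring. x_1 = 6178^2 mod 19345 = 19344. x_1 ≡ −1, so 3 is not a witness.
Base 4523: x_0 = 4523^1209 mod 19345 = 9298. x_0 is neither 1 nor 19344, so continue squaring. x_1 = 9298^2 mod 19345 = 19344. x_1 ≡ −1, so 4523 is not a witness.
Base 9864: x_0 = 9864^1209 mod 19345 = 19344. x_0 = 19344 ≡ −1, so 9864 is not a witness.
No listed base is a witness for 19345.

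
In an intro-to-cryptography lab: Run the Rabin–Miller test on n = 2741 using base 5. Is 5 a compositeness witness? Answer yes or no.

no

n − 1 = 2740 = 2^2 · 685, so s = 2 and d = 685.
By repeated squaring, 5^685 ≡ 2740 (mod 2741).
x_0 = 5^685 mod 2741 = 2740.
x_0 = 2740 ≡ −1, so 5 is not a witness.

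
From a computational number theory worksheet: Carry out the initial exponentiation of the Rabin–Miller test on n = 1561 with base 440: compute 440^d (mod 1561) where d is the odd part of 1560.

1371

n − 1 = 1560 = 2^3 · 195, so s = 3 and d = 195.
440^195 mod 1561 = 1371.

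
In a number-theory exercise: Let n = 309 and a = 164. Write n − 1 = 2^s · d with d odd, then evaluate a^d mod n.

n − 1 = 308 = 2^2 · 77, so s = 2 and d = 77.
By repeated squaring, 164^77 ≡ 182 (mod 309).

182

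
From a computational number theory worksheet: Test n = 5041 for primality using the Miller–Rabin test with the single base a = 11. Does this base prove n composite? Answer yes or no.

no

n − 1 = 5040 = 2^4 · 315, so s = 4 and d = 315.
x_0 = 11^315 mod 5041 = 5040.
x_0 = 5040 ≡ −1, so 11 is not a witness.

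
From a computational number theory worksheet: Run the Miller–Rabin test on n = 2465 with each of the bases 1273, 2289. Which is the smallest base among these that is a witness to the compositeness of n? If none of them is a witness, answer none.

n − 1 = 2464 = 2^5 · 77, so s = 5 and d = 77.
Base 1273: x_0 = 1273^77 mod 2465 = 563. x_0 is neither 1 nor 2464, so continue squaring. x_1 = 563^2 mod 2465 = 1449. x_2 = 1449^2 mod 2465 = 1886. x_3 = 1886^2 mod 2465 = 1. x_3 = 1 but x_2 ≠ ±1, a nontrivial square root of 1 — 1273 is a witness and 2465 is composite.
Base 2289: x_0 = 2289^77 mod 2465 = 534. x_0 is neither 1 nor 2464, so continue squaring. x_1 = 534^2 mod 2465 = 1681. x_2 = 1681^2 mod 2465 = 871. x_3 = 871^2 mod 2465 = 1886. x_4 = 1886^2 mod 2465 = 1. x_4 = 1 but x_3 ≠ ±1, a nontrivial square root of 1 — 2289 is a witness and 2465 is composite.
The smallest witness among the given bases is 1273.

1273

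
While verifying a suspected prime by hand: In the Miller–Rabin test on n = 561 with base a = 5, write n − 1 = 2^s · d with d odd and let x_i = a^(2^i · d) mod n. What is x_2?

n − 1 = 560 = 2^4 · 35, so s = 4 and d = 35.
x_0 = 5^35 mod 561 = 23.
x_1 = 23^2 mod 561 = 529.
x_2 = 529^2 mod 561 = 463.

463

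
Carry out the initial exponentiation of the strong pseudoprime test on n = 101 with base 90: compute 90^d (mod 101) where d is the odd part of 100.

91

n − 1 = 100 = 2^2 · 25, so s = 2 and d = 25.
By repeated squaring, 90^25 ≡ 91 (mod 101).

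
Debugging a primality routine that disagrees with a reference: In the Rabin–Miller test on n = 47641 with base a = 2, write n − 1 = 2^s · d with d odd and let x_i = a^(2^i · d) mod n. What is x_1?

243

n − 1 = 47640 = 2^3 · 5955, so s = 3 and d = 5955.
x_0 = 2^5955 mod 47641 = 13309.
x_1 = 13309^2 mod 47641 = 243.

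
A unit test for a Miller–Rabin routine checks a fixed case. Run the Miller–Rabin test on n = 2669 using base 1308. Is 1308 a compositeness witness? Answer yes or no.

yes

n − 1 = 2668 = 2^2 · 667, so s = 2 and d = 667.
x_0 = 1308^667 mod 2669 = 2481.
x_0 is neither 1 nor 2668, so continue squaring.
x_1 = 2481^2 mod 2669 = 647.
Reached i = s−1 = 1 without hitting −1: 1308 is a Miller–Rabin witness and 2669 is composite.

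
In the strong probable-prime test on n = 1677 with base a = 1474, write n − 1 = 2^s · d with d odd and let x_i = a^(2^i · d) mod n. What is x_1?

883

n − 1 = 1676 = 2^2 · 419, so s = 2 and d = 419.
x_0 = 1474^419 mod 1677 = 190.
x_1 = 190^2 mod 1677 = 883.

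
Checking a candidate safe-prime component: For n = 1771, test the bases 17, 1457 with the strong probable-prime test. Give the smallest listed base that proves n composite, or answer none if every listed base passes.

17

n − 1 = 1770 = 2^1 · 885, so s = 1 and d = 885.
Base 17: x_0 = 17^885 mod 1771 = 1539. x_0 ∉ {1, 1770} and s = 1, so 17 is a Miller–Rabin witness and 1771 is composite.
Base 1457: x_0 = 1457^885 mod 1771 = 1695. x_0 ∉ {1, 1770} and s = 1, so 1457 is a Miller–Rabin witness and 1771 is composite.
The smallest witness among the given bases is 17.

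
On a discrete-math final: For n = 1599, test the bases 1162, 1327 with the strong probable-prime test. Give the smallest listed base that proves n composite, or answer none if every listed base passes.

n − 1 = 1598 = 2^1 · 799, so s = 1 and d = 799.
Base 1162: x_0 = 1162^799 mod 1599 = 1438. x_0 ∉ {1, 1598} and s = 1, so 1162 is a Miller–Rabin witness and 1599 is composite.
Base 1327: x_0 = 1327^799 mod 1599 = 1405. x_0 ∉ {1, 1598} and s = 1, so 1327 is a Miller–Rabin witness and 1599 is composite.
The smallest witness among the given bases is 1162.

1162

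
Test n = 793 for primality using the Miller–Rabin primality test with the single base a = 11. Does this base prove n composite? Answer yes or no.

n − 1 = 792 = 2^3 · 99, so s = 3 and d = 99.
x_0 = 11^99 mod 793 = 538.
x_0 is neither 1 nor 792, so continue squaring.
x_1 = 538^2 mod 793 = 792.
x_1 ≡ −1, so 11 is not a witness.

no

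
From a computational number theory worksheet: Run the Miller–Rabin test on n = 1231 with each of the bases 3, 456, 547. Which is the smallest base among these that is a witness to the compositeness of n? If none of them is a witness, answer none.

n − 1 = 1230 = 2^1 · 615, so s = 1 and d = 615.
Base 3: x_0 = 3^615 mod 1231 = 1230. x_0 = 1230 ≡ −1, so 3 is not a witness.
Base 456: x_0 = 456^615 mod 1231 = 1230. x_0 = 1230 ≡ −1, so 456 is not a witness.
Base 547: x_0 = 547^615 mod 1231 = 1230. x_0 = 1230 ≡ −1, so 547 is not a witness.
No listed base is a witness for 1231.

none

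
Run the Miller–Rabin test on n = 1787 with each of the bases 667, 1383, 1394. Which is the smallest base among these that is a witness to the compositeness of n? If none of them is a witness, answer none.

none

n − 1 = 1786 = 2^1 · 893, so s = 1 and d = 893.
Base 667: x_0 = 667^893 mod 1787 = 1. x_0 = 1, so 667 is not a witness.
Base 1383: x_0 = 1383^893 mod 1787 = 1786. x_0 = 1786 ≡ −1, so 1383 is not a witness.
Base 1394: x_0 = 1394^893 mod 1787 = 1. x_0 = 1, so 1394 is not a witness.
No listed base is a witness for 1787.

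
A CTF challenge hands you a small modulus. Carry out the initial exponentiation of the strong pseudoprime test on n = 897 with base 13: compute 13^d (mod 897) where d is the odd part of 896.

676

n − 1 = 896 = 2^7 · 7, so s = 7 and d = 7.
13^7 mod 897 = 676.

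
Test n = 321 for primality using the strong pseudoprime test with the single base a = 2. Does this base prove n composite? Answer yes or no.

yes

n − 1 = 320 = 2^6 · 5, so s = 6 and d = 5.
x_0 = 2^5 mod 321 = 32.
x_0 is neither 1 nor 320, so continue squaring.
x_1 = 32^2 mod 321 = 61.
x_2 = 61^2 mod 321 = 190.
x_3 = 190^2 mod 321 = 148.
x_4 = 148^2 mod 321 = 76.
x_5 = 76^2 mod 321 = 319.
Reached i = s−1 = 5 without hitting −1: 2 is a Miller–Rabin witness and 321 is composite.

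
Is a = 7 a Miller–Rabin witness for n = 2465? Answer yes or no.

n − 1 = 2464 = 2^5 · 77, so s = 5 and d = 77.
By repeated squaring, 7^77 ≡ 2437 (mod 2465).
x_0 = 7^77 mod 2465 = 2437.
x_0 is neither 1 nor 2464, so continue squaring.
x_1 = 2437^2 mod 2465 = 784.
x_2 = 784^2 mod 2465 = 871.
x_3 = 871^2 mod 2465 = 1886.
x_4 = 1886^2 mod 2465 = 1.
x_4 = 1 but x_3 ≠ ±1, a nontrivial square root of 1 — 7 is a witness and 2465 is composite.

yes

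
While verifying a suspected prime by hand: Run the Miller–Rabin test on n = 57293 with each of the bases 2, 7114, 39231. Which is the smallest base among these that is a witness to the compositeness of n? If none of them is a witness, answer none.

2

n − 1 = 57292 = 2^2 · 14323, so s = 2 and d = 14323.
Base 2: x_0 = 2^14323 mod 57293 = 28706. x_0 is neither 1 nor 57292, so continue squaring. x_1 = 28706^2 mod 57293 = 46510. Reached i = s−1 = 1 without hitting −1: 2 is a Miller–Rabin witness and 57293 is composite.
Base 7114: x_0 = 7114^14323 mod 57293 = 52677. x_0 is neither 1 nor 57292, so continue squaring. x_1 = 52677^2 mod 57293 = 51753. Reached i = s−1 = 1 without hitting −1: 7114 is a Miller–Rabin witness and 57293 is composite.
Base 39231: x_0 = 39231^14323 mod 57293 = 36632. x_0 is neither 1 nor 57292, so continue squaring. x_1 = 36632^2 mod 57293 = 44071. Reached i = s−1 = 1 without hitting −1: 39231 is a Miller–Rabin witness and 57293 is composite.
The smallest witness among the given bases is 2.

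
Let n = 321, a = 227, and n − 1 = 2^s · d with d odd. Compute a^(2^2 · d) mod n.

n − 1 = 320 = 2^6 · 5, so s = 6 and d = 5.
Repeated squaring mod 321: 227^1 ≡ 227, 227^2 ≡ 169, 227^4 ≡ 313.
5 = 4 + 1, so 227^5 ≡ 313·227 ≡ 110 (mod 321).
x_0 = 110.
x_1 = 110^2 mod 321 = 223.
x_2 = 223^2 mod 321 = 295.

295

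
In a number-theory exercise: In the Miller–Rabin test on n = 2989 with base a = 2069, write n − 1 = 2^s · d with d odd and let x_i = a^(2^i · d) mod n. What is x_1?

400

n − 1 = 2988 = 2^2 · 747, so s = 2 and d = 747.
x_0 = 2069^747 mod 2989 = 813.
x_1 = 813^2 mod 2989 = 400.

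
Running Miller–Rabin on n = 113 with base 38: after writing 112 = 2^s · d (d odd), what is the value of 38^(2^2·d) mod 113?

n − 1 = 112 = 2^4 · 7, so s = 4 and d = 7.
x_0 = 38^7 mod 113 = 65.
x_1 = 65^2 mod 113 = 44.
x_2 = 44^2 mod 113 = 15.

15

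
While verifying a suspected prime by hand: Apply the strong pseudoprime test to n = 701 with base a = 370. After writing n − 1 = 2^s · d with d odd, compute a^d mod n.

n − 1 = 700 = 2^2 · 175, so s = 2 and d = 175.
370^175 mod 701 = 1.

1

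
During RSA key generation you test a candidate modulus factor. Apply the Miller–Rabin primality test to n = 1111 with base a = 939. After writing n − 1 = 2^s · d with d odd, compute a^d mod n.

309

n − 1 = 1110 = 2^1 · 555, so s = 1 and d = 555.
Repeated squaring mod 1111: 939^1 ≡ 939, 939^2 ≡ 698, 939^4 ≡ 586, 939^8 ≡ 97, 939^16 ≡ 521, 939^32 ≡ 357, 939^64 ≡ 795, 939^128 ≡ 977, 939^256 ≡ 180, 939^512 ≡ 181.
555 = 512 + 32 + 8 + 2 + 1, so 939^555 ≡ 181·357·97·698·939 ≡ 309 (mod 1111).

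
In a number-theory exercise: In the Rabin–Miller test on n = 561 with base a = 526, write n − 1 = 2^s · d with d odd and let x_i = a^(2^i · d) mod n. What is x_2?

1

n − 1 = 560 = 2^4 · 35, so s = 4 and d = 35.
x_0 = 526^35 mod 561 = 67.
x_1 = 67^2 mod 561 = 1.
x_2 = 1^2 mod 561 = 1.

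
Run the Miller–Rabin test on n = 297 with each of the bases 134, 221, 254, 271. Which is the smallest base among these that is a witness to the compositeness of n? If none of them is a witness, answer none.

n − 1 = 296 = 2^3 · 37, so s = 3 and d = 37.
Base 134: x_0 = 134^37 mod 297 = 161. x_0 is neither 1 nor 296, so continue squaring. x_1 = 161^2 mod 297 = 82. x_2 = 82^2 mod 297 = 190. Reached i = s−1 = 2 without hitting −1: 134 is a Miller–Rabin witness and 297 is composite.
Base 221: x_0 = 221^37 mod 297 = 221. x_0 is neither 1 nor 296, so continue squaring. x_1 = 221^2 mod 297 = 133. x_2 = 133^2 mod 297 = 166. Reached i = s−1 = 2 without hitting −1: 221 is a Miller–Rabin witness and 297 is composite.
Base 254: x_0 = 254^37 mod 297 = 254. x_0 is neither 1 nor 296, so continue squaring. x_1 = 254^2 mod 297 = 67. x_2 = 67^2 mod 297 = 34. Reached i = s−1 = 2 without hitting −1: 254 is a Miller–Rabin witness and 297 is composite.
Base 271: x_0 = 271^37 mod 297 = 28. x_0 is neither 1 nor 296, so continue squaring. x_1 = 28^2 mod 297 = 190. x_2 = 190^2 mod 297 = 163. Reached i = s−1 = 2 without hitting −1: 271 is a Miller–Rabin witness and 297 is composite.
The smallest witness among the given bases is 134.

134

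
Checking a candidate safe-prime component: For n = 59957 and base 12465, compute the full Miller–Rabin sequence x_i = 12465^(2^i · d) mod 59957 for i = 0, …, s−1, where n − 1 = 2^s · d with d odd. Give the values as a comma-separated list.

n − 1 = 59956 = 2^2 · 14989, so s = 2 and d = 14989.
x_0 = 12465^14989 mod 59957 = 1.
x_1 = 1^2 mod 59957 = 1.

1, 1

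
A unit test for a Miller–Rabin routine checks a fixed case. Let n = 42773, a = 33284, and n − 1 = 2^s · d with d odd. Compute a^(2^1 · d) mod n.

1

n − 1 = 42772 = 2^2 · 10693, so s = 2 and d = 10693.
x_0 = 33284^10693 mod 42773 = 1.
x_1 = 1^2 mod 42773 = 1.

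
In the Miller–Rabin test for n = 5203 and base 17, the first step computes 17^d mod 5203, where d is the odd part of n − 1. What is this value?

3702

n − 1 = 5202 = 2^1 · 2601, so s = 1 and d = 2601.
By repeated squaring, 17^2601 ≡ 3702 (mod 5203).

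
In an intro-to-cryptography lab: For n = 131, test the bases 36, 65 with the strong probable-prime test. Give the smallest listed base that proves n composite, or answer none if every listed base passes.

none

n − 1 = 130 = 2^1 · 65, so s = 1 and d = 65.
Base 36: x_0 = 36^65 mod 131 = 1. x_0 = 1, so 36 is not a witness.
Base 65: x_0 = 65^65 mod 131 = 1. x_0 = 1, so 65 is not a witness.
No listed base is a witness for 131.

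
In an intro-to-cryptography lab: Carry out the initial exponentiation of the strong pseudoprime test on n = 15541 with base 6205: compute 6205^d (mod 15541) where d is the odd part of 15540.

n − 1 = 15540 = 2^2 · 3885, so s = 2 and d = 3885.
6205^3885 mod 15541 = 15027.

15027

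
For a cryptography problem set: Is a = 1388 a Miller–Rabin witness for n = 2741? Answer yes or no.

no

n − 1 = 2740 = 2^2 · 685, so s = 2 and d = 685.
x_0 = 1388^685 mod 2741 = 656.
x_0 is neither 1 nor 2740, so continue squaring.
x_1 = 656^2 mod 2741 = 2740.
x_1 ≡ −1, so 1388 is not a witness.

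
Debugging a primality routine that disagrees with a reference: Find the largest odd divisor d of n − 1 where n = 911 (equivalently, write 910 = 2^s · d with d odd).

455

Halving: 910 → 455; 455 is odd.
So 910 = 2^1 · 455.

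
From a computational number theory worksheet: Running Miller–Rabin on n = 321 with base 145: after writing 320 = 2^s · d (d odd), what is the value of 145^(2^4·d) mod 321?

n − 1 = 320 = 2^6 · 5, so s = 6 and d = 5.
x_0 = 145^5 mod 321 = 277.
x_1 = 277^2 mod 321 = 10.
x_2 = 10^2 mod 321 = 100.
x_3 = 100^2 mod 321 = 49.
x_4 = 49^2 mod 321 = 154.

154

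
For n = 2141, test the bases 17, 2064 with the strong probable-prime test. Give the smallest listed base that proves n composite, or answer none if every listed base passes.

n − 1 = 2140 = 2^2 · 535, so s = 2 and d = 535.
Base 17: x_0 = 17^535 mod 2141 = 1. x_0 = 1, so 17 is not a witness.
Base 2064: x_0 = 2064^535 mod 2141 = 2140. x_0 = 2140 ≡ −1, so 2064 is not a witness.
No listed base is a witness for 2141.

none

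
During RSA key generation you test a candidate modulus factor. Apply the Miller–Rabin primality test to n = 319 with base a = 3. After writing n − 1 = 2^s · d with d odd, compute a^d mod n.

279

n − 1 = 318 = 2^1 · 159, so s = 1 and d = 159.
Repeated squaring mod 319: 3^1 ≡ 3, 3^2 ≡ 9, 3^4 ≡ 81, 3^8 ≡ 181, 3^16 ≡ 223, 3^32 ≡ 284, 3^64 ≡ 268, 3^128 ≡ 49.
159 = 128 + 16 + 8 + 4 + 2 + 1, so 3^159 ≡ 49·223·181·81·9·3 ≡ 279 (mod 319).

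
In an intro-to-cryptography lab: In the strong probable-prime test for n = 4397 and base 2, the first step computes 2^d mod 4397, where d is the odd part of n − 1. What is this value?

n − 1 = 4396 = 2^2 · 1099, so s = 2 and d = 1099.
2^1099 mod 4397 = 505.

505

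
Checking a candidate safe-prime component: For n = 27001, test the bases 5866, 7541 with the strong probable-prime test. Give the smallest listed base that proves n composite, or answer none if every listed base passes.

none

n − 1 = 27000 = 2^3 · 3375, so s = 3 and d = 3375.
Base 5866: x_0 = 5866^3375 mod 27001 = 1. x_0 = 1, so 5866 is not a witness.
Base 7541: x_0 = 7541^3375 mod 27001 = 1. x_0 = 1, so 7541 is not a witness.
No listed base is a witness for 27001.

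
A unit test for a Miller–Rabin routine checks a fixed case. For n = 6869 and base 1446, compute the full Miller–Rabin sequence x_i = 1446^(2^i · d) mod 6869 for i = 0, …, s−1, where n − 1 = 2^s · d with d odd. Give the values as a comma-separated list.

n − 1 = 6868 = 2^2 · 1717, so s = 2 and d = 1717.
x_0 = 1446^1717 mod 6869 = 1.
x_1 = 1^2 mod 6869 = 1.

1, 1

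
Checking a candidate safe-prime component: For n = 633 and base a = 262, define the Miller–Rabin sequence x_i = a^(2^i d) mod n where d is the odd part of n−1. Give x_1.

n − 1 = 632 = 2^3 · 79, so s = 3 and d = 79.
x_0 = 262^79 mod 633 = 256.
x_1 = 256^2 mod 633 = 337.

337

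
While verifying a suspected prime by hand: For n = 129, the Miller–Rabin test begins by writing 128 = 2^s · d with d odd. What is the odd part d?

Halving: 128 → 64 → 32 → 16 → 8 → 4 → 2 → 1; 1 is odd.
So 128 = 2^7 · 1.

1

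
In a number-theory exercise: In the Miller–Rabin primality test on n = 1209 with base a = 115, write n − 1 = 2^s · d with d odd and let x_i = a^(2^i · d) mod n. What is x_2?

n − 1 = 1208 = 2^3 · 151, so s = 3 and d = 151.
x_0 = 115^151 mod 1209 = 301.
x_1 = 301^2 mod 1209 = 1135.
x_2 = 1135^2 mod 1209 = 640.

640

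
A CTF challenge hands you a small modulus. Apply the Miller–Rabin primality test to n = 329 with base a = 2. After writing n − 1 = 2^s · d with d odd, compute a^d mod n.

25

n − 1 = 328 = 2^3 · 41, so s = 3 and d = 41.
2^41 mod 329 = 25.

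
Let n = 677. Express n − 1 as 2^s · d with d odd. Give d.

169

Halving: 676 → 338 → 169; 169 is odd.
So 676 = 2^2 · 169.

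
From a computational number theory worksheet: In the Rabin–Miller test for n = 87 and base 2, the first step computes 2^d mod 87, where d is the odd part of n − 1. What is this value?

n − 1 = 86 = 2^1 · 43, so s = 1 and d = 43.
2^43 mod 87 = 56.

56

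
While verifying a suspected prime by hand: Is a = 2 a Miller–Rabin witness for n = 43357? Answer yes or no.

n − 1 = 43356 = 2^2 · 10839, so s = 2 and d = 10839.
x_0 = 2^10839 mod 43357 = 20567.
x_0 is neither 1 nor 43356, so continue squaring.
x_1 = 20567^2 mod 43357 = 10597.
Reached i = s−1 = 1 without hitting −1: 2 is a Miller–Rabin witness and 43357 is composite.

yes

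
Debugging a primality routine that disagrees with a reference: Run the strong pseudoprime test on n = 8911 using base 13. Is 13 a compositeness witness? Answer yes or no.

n − 1 = 8910 = 2^1 · 4455, so s = 1 and d = 4455.
x_0 = 13^4455 mod 8911 = 8910.
x_0 = 8910 ≡ −1, so 13 is not a witness.

no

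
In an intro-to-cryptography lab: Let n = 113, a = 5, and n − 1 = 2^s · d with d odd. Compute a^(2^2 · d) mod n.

n − 1 = 112 = 2^4 · 7, so s = 4 and d = 7.
By repeated squaring, 5^7 ≡ 42 (mod 113).
x_0 = 42.
x_1 = 42^2 mod 113 = 69.
x_2 = 69^2 mod 113 = 15.

15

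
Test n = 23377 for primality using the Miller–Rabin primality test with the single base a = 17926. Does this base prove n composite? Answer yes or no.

yes

n − 1 = 23376 = 2^4 · 1461, so s = 4 and d = 1461.
x_0 = 17926^1461 mod 23377 = 14724.
x_0 is neither 1 nor 23376, so continue squaring.
x_1 = 14724^2 mod 23377 = 21255.
x_2 = 21255^2 mod 23377 = 14500.
x_3 = 14500^2 mod 23377 = 20639.
Reached i = s−1 = 3 without hitting −1: 17926 is a Miller–Rabin witness and 23377 is composite.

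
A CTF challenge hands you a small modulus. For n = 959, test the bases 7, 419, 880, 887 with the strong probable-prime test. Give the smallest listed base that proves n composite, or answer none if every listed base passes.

7

n − 1 = 958 = 2^1 · 479, so s = 1 and d = 479.
Base 7: x_0 = 7^479 mod 959 = 343. x_0 ∉ {1, 958} and s = 1, so 7 is a Miller–Rabin witness and 959 is composite.
Base 419: x_0 = 419^479 mod 959 = 923. x_0 ∉ {1, 958} and s = 1, so 419 is a Miller–Rabin witness and 959 is composite.
Base 880: x_0 = 880^479 mod 959 = 661. x_0 ∉ {1, 958} and s = 1, so 880 is a Miller–Rabin witness and 959 is composite.
Base 887: x_0 = 887^479 mod 959 = 899. x_0 ∉ {1, 958} and s = 1, so 887 is a Miller–Rabin witness and 959 is composite.
The smallest witness among the given bases is 7.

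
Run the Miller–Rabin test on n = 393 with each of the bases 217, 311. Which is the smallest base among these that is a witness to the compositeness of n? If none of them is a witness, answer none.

n − 1 = 392 = 2^3 · 49, so s = 3 and d = 49.
Base 217: x_0 = 217^49 mod 393 = 280. x_0 is neither 1 nor 392, so continue squaring. x_1 = 280^2 mod 393 = 193. x_2 = 193^2 mod 393 = 307. Reached i = s−1 = 2 without hitting −1: 217 is a Miller–Rabin witness and 393 is composite.
Base 311: x_0 = 311^49 mod 393 = 20. x_0 is neither 1 nor 392, so continue squaring. x_1 = 20^2 mod 393 = 7. x_2 = 7^2 mod 393 = 49. Reached i = s−1 = 2 without hitting −1: 311 is a Miller–Rabin witness and 393 is composite.
The smallest witness among the given bases is 217.

217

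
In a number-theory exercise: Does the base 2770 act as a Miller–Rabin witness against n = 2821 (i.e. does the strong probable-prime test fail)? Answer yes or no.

yes

n − 1 = 2820 = 2^2 · 705, so s = 2 and d = 705.
x_0 = 2770^705 mod 2821 = 1301.
x_0 is neither 1 nor 2820, so continue squaring.
x_1 = 1301^2 mod 2821 = 1.
x_1 = 1 but x_0 ≠ ±1, a nontrivial square root of 1 — 2770 is a witness and 2821 is composite.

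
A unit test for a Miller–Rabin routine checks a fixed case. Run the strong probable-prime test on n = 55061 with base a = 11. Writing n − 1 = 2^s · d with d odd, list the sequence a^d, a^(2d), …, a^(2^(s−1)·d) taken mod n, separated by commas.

50963, 55060

n − 1 = 55060 = 2^2 · 13765, so s = 2 and d = 13765.
x_0 = 11^13765 mod 55061 = 50963.
x_1 = 50963^2 mod 55061 = 55060.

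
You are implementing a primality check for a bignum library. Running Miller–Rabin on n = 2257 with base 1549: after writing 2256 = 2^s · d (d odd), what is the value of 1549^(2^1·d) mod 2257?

27

n − 1 = 2256 = 2^4 · 141, so s = 4 and d = 141.
x_0 = 1549^141 mod 2257 = 695.
x_1 = 695^2 mod 2257 = 27.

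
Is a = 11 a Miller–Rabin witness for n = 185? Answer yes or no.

yes

n − 1 = 184 = 2^3 · 23, so s = 3 and d = 23.
x_0 = 11^23 mod 185 = 101.
x_0 is neither 1 nor 184, so continue squaring.
x_1 = 101^2 mod 185 = 26.
x_2 = 26^2 mod 185 = 121.
Reached i = s−1 = 2 without hitting −1: 11 is a Miller–Rabin witness and 185 is composite.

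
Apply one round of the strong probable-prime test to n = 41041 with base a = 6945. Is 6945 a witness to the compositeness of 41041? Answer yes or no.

no

n − 1 = 41040 = 2^4 · 2565, so s = 4 and d = 2565.
x_0 = 6945^2565 mod 41041 = 1.
x_0 = 1, so 6945 is not a witness.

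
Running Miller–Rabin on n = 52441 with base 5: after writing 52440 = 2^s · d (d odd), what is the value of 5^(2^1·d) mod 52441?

11222

n − 1 = 52440 = 2^3 · 6555, so s = 3 and d = 6555.
x_0 = 5^6555 mod 52441 = 20609.
x_1 = 20609^2 mod 52441 = 11222.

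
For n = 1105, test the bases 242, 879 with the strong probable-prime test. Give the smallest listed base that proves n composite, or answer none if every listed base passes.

n − 1 = 1104 = 2^4 · 69, so s = 4 and d = 69.
Base 242: x_0 = 242^69 mod 1105 = 242. x_0 is neither 1 nor 1104, so continue squaring. x_1 = 242^2 mod 1105 = 1104. x_1 ≡ −1, so 242 is not a witness.
Base 879: x_0 = 879^69 mod 1105 = 1074. x_0 is neither 1 nor 1104, so continue squaring. x_1 = 1074^2 mod 1105 = 961. x_2 = 961^2 mod 1105 = 846. x_3 = 846^2 mod 1105 = 781. Reached i = s−1 = 3 without hitting −1: 879 is a Miller–Rabin witness and 1105 is composite.
The smallest witness among the given bases is 879.

879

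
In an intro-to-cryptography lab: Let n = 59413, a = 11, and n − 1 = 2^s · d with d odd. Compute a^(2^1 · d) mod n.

n − 1 = 59412 = 2^2 · 14853, so s = 2 and d = 14853.
x_0 = 11^14853 mod 59413 = 57742.
x_1 = 57742^2 mod 59413 = 59243.

59243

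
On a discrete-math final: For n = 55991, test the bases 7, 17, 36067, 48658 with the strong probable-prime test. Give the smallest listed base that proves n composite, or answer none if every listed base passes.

n − 1 = 55990 = 2^1 · 27995, so s = 1 and d = 27995.
Base 7: x_0 = 7^27995 mod 55991 = 54875. x_0 ∉ {1, 55990} and s = 1, so 7 is a Miller–Rabin witness and 55991 is composite.
Base 17: x_0 = 17^27995 mod 55991 = 53466. x_0 ∉ {1, 55990} and s = 1, so 17 is a Miller–Rabin witness and 55991 is composite.
Base 36067: x_0 = 36067^27995 mod 55991 = 21913. x_0 ∉ {1, 55990} and s = 1, so 36067 is a Miller–Rabin witness and 55991 is composite.
Base 48658: x_0 = 48658^27995 mod 55991 = 32733. x_0 ∉ {1, 55990} and s = 1, so 48658 is a Miller–Rabin witness and 55991 is composite.
The smallest witness among the given bases is 7.

7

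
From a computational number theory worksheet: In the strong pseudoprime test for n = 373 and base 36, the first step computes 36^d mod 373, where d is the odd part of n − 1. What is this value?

372

n − 1 = 372 = 2^2 · 93, so s = 2 and d = 93.
Repeated squaring mod 373: 36^1 ≡ 36, 36^2 ≡ 177, 36^4 ≡ 370, 36^8 ≡ 9, 36^16 ≡ 81, 36^32 ≡ 220, 36^64 ≡ 283.
93 = 64 + 16 + 8 + 4 + 1, so 36^93 ≡ 283·81·9·370·36 ≡ 372 (mod 373).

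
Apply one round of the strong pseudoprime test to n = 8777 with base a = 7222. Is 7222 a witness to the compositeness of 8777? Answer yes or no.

n − 1 = 8776 = 2^3 · 1097, so s = 3 and d = 1097.
x_0 = 7222^1097 mod 8777 = 3663.
x_0 is neither 1 nor 8776, so continue squaring.
x_1 = 3663^2 mod 8777 = 6313.
x_2 = 6313^2 mod 8777 = 6389.
Reached i = s−1 = 2 without hitting −1: 7222 is a Miller–Rabin witness and 8777 is composite.

yes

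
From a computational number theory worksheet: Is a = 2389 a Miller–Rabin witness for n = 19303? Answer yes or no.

no

n − 1 = 19302 = 2^1 · 9651, so s = 1 and d = 9651.
x_0 = 2389^9651 mod 19303 = 1.
x_0 = 1, so 2389 is not a witness.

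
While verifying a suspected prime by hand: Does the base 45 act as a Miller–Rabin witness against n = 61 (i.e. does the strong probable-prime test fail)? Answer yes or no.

no

n − 1 = 60 = 2^2 · 15, so s = 2 and d = 15.
By repeated squaring, 45^15 ≡ 60 (mod 61).
x_0 = 45^15 mod 61 = 60.
x_0 = 60 ≡ −1, so 45 is not a witness.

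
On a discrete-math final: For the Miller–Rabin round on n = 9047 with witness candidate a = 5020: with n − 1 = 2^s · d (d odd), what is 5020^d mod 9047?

n − 1 = 9046 = 2^1 · 4523, so s = 1 and d = 4523.
5020^4523 mod 9047 = 7479.

7479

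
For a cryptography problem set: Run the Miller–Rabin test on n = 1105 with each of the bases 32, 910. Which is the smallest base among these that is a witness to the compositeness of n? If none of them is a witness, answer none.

32

n − 1 = 1104 = 2^4 · 69, so s = 4 and d = 69.
Base 32: x_0 = 32^69 mod 1105 = 512. x_0 is neither 1 nor 1104, so continue squaring. x_1 = 512^2 mod 1105 = 259. x_2 = 259^2 mod 1105 = 781. x_3 = 781^2 mod 1105 = 1. x_3 = 1 but x_2 ≠ ±1, a nontrivial square root of 1 — 32 is a witness and 1105 is composite.
Base 910: x_0 = 910^69 mod 1105 = 195. x_0 is neither 1 nor 1104, so continue squaring. x_1 = 195^2 mod 1105 = 455. x_2 = 455^2 mod 1105 = 390. x_3 = 390^2 mod 1105 = 715. Reached i = s−1 = 3 without hitting −1: 910 is a Miller–Rabin witness and 1105 is composite.
The smallest witness among the given bases is 32.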